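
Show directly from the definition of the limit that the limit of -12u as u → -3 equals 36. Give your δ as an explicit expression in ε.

Let ε > 0. We need δ > 0 so that 0 < |u + 3| < δ implies |(-12u) − 36| < ε.
|(-12u) − 36| = |-12u - 36| = 12|u + 3|.
Thus it suffices that |u + 3| < ε/12.
Take δ = ε/12. If 0 < |u + 3| < δ then |(-12u) − 36| = 12|u + 3| < 12·(ε/12) = ε.

δ = ε/12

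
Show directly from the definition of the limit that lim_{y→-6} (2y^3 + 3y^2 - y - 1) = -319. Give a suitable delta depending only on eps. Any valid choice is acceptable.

Let eps > 0 be given. We want delta > 0 such that 0 < |y + 6| < delta implies |(2y^3 + 3y^2 - y - 1) + 319| < eps.
(2y^3 + 3y^2 - y - 1) + 319 = 2y^3 + 3y^2 - y + 318 = (y + 6)(2y^2 - 9y + 53).
So |(2y^3 + 3y^2 - y - 1) + 319| = |y + 6|·|2y^2 - 9y + 53|.
Assume first that |y + 6| < 2, so |y| < 8. Then |2y^2 - 9y + 53| ≤ 2·8^2 + 9·8 + 53 = 253.
Hence |(2y^3 + 3y^2 - y - 1) + 319| ≤ 253|y + 6| < eps provided |y + 6| < eps/253.
Choosing delta = min(2, eps/253) ensures both conditions, hence |(2y^3 + 3y^2 - y - 1) + 319| < eps.

delta = min(2, eps/253)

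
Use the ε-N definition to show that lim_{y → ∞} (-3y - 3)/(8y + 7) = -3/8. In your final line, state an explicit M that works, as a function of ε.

M = (3/64)/ε

Suppose ε > 0. We seek M > 0 such that y > M implies |(-3y - 3)/(8y + 7) + 3/8| < ε.
(-3y - 3)/(8y + 7) + 3/8 = (8(-3y - 3) − (-3)(8y + 7)) / (8(8y + 7)) = -3/(8(8y + 7)).
For y > 0 we have 8y + 7 > 8y, so |(-3y - 3)/(8y + 7) + 3/8| = 3/(8(8y + 7)) < 3/(8·8y) = (3/64)/y.
Thus |(-3y - 3)/(8y + 7) + 3/8| < ε whenever y > (3/64)/ε.
Take M = (3/64)/ε. If y > M then |(-3y - 3)/(8y + 7) + 3/8| < (3/64)/y < ε.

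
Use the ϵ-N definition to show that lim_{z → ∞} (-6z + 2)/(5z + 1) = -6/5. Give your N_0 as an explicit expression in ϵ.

N_0 = (16/25)/ϵ

Suppose ϵ > 0. We seek N_0 > 0 such that z > N_0 implies |(-6z + 2)/(5z + 1) + 6/5| < ϵ.
(-6z + 2)/(5z + 1) + 6/5 = (5(-6z + 2) − (-6)(5z + 1)) / (5(5z + 1)) = 16/(5(5z + 1)).
For z > 0 we have 5z + 1 > 5z, so |(-6z + 2)/(5z + 1) + 6/5| = 16/(5(5z + 1)) < 16/(5·5z) = (16/25)/z.
Thus |(-6z + 2)/(5z + 1) + 6/5| < ϵ whenever z > (16/25)/ϵ.
Take N_0 = (16/25)/ϵ. If z > N_0 then |(-6z + 2)/(5z + 1) + 6/5| < (16/25)/z < ϵ.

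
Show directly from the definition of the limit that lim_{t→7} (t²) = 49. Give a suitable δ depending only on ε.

δ = min(2, ε/16)

Let ε > 0 be given. We seek δ > 0 with 0 < |t − 7| < δ ⇒ |t² − 49| < ε.
Factor: t² − 49 = (t − 7)(t + 7), so |t² − 49| = |t − 7|·|t + 7|.
Impose δ ≤ 2 so that |t| < 9; then |t + 7| ≤ 16.
Hence |t² − 49| ≤ 16|t − 7|, which is < ε once |t − 7| < ε/16.
Take δ = min(2, ε/16). If 0 < |t − 7| < δ then both bounds hold and |t² − 49| ≤ 16|t − 7| < 16·(ε/16) = ε.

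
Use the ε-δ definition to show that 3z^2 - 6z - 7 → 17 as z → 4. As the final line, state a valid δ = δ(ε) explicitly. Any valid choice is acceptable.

δ = min(1, ε/21)

Let ε > 0. We want δ > 0 such that 0 < |z − 4| < δ implies |(3z^2 - 6z - 7) − 17| < ε.
(3z^2 - 6z - 7) − 17 = 3z^2 - 6z - 24 = (z − 4)(3z + 6).
So |(3z^2 - 6z - 7) − 17| = |z − 4|·|3z + 6|.
Require δ ≤ 1. Then |z − 4| < 1 gives |z| < 5, and by the triangle inequality |3z + 6| ≤ 3·5 + 6 = 21.
Hence |(3z^2 - 6z - 7) − 17| ≤ 21|z − 4| < ε provided |z − 4| < ε/21.
Choosing δ = min(1, ε/21) ensures both conditions, hence |(3z^2 - 6z - 7) − 17| < ε.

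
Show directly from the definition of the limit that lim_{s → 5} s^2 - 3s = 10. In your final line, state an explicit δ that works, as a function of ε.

Fix ε > 0. We want δ > 0 such that 0 < |s − 5| < δ implies |(s^2 - 3s) − 10| < ε.
(s^2 - 3s) − 10 = s^2 - 3s - 10 = (s − 5)(s + 2).
So |(s^2 - 3s) − 10| = |s − 5|·|s + 2|.
Assume first that |s − 5| < 1, so |s| < 6. Then |s + 2| ≤ 6 + 2 = 8.
Hence |(s^2 - 3s) − 10| ≤ 8|s − 5| < ε provided |s − 5| < ε/8.
Take δ = min(1, ε/8). Then 0 < |s − 5| < δ gives both |s − 5| < 1 and |s − 5| < ε/8, so |(s^2 - 3s) − 10| < ε.

δ = min(1, ε/8)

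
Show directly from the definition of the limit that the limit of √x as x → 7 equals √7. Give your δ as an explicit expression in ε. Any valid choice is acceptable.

Let ε > 0 be given. We want δ > 0 such that 0 < |x − 7| < δ implies |√x − √7| < ε.
Multiplying by the conjugate, |√x − √7| = |x − 7|/(√x + √7).
Restrict δ ≤ 7 so that |x − 7| < 7 forces x > 0, and then √x + √7 > √7.
Hence |√x − √7| < |x − 7|/√7, which is < ε once |x − 7| < √7·ε.
Take δ = min(7, √7·ε). If 0 < |x − 7| < δ then x > 0 and |√x − √7| < |x − 7|/√7 < ε.

δ = min(7, √7·ε)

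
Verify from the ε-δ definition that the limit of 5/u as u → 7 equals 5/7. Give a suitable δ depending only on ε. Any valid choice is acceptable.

δ = min(7/2, (49/10)ε)

Suppose ε > 0. We seek δ > 0 such that 0 < |u − 7| < δ implies |5/u − (5/7)| < ε.
|5/u − (5/7)| = 5·|7 − u|/(7·|u|) = 5|u − 7|/(7|u|).
Restrict δ ≤ 7/2. Then |u − 7| < 7/2 gives |u| > 7/2, so 7|u| > 49/2.
Then |5/u − (5/7)| < 5|u − 7|/(49/2), which is < ε when |u − 7| < (49/10)ε.
Take δ = min(7/2, (49/10)ε). Then 0 < |u − 7| < δ gives both |u − 7| < 7/2 and |u − 7| < (49/10)ε, so |5/u − (5/7)| < ε.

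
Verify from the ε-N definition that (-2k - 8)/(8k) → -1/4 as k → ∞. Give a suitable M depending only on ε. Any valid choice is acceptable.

Suppose ε > 0. For k ≥ 1, |(-2k - 8)/(8k) + 1/4| = |-64|/(8(8k)) = 64/(8(8k)).
Since 8k ≥ 8k for k ≥ 1, this is ≤ 64/(8·8k) = 1/k.
So |(-2k - 8)/(8k) + 1/4| < ε whenever k > 1/ε.
Take M = 1/ε. If k > M then |(-2k - 8)/(8k) + 1/4| ≤ 1/k < ε.

M = 1/ε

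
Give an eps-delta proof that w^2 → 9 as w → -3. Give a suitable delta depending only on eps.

delta = min(2, eps/8)

Fix eps > 0. We seek delta > 0 with 0 < |w + 3| < delta ⇒ |w^2 − 9| < eps.
Factor: w^2 − 9 = (w + 3)(w - 3), so |w^2 − 9| = |w + 3|·|w - 3|.
Restrict delta ≤ 2. Then |w + 3| < 2 gives |w| < 5, so by the triangle inequality |w - 3| ≤ 5 + 3 = 8.
Hence |w^2 − 9| ≤ 8|w + 3|, which is < eps once |w + 3| < eps/8.
Take delta = min(2, eps/8). If 0 < |w + 3| < delta then both bounds hold and |w^2 − 9| ≤ 8|w + 3| < 8·(eps/8) = eps.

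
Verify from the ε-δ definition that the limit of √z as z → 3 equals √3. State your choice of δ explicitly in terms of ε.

δ = min(3, √3·ε)

Let ε > 0 be given. We want δ > 0 such that 0 < |z − 3| < δ implies |√z − √3| < ε.
Multiplying by the conjugate, |√z − √3| = |z − 3|/(√z + √3).
Restrict δ ≤ 3 so that |z − 3| < 3 forces z > 0, and then √z + √3 > √3.
Hence |√z − √3| < |z − 3|/√3, which is < ε once |z − 3| < √3·ε.
Take δ = min(3, √3·ε). If 0 < |z − 3| < δ then z > 0 and |√z − √3| < |z − 3|/√3 < ε.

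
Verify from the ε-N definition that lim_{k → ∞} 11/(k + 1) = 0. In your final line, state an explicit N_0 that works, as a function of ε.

N_0 = 11/ε

Let ε > 0 be given. For k ≥ 1, |11/(k + 1) − 0| = 11/(k + 1) ≤ 11/k.
We need 11/k < ε, i.e. k > 11/ε.
Take N_0 = 11/ε. If k > N_0 then |11/(k + 1)| ≤ 11/k < ε.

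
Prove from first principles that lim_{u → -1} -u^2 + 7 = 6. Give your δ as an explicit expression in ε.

Fix ε > 0. We want δ > 0 such that 0 < |u + 1| < δ implies |(-u^2 + 7) − 6| < ε.
(-u^2 + 7) − 6 = -u^2 + 1 = (u + 1)(-u + 1).
So |(-u^2 + 7) − 6| = |u + 1|·|-u + 1|.
Require δ ≤ 1. Then |u + 1| < 1 gives |u| < 2, and by the triangle inequality |-u + 1| ≤ 2 + 1 = 3.
Hence |(-u^2 + 7) − 6| ≤ 3|u + 1| < ε provided |u + 1| < ε/3.
Take δ = min(1, ε/3). Then 0 < |u + 1| < δ gives both |u + 1| < 1 and |u + 1| < ε/3, so |(-u^2 + 7) − 6| < ε.

δ = min(1, ε/3)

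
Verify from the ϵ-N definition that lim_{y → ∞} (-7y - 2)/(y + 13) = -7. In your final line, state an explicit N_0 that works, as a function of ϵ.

Let ϵ > 0 be given. We seek N_0 > 0 such that y > N_0 implies |(-7y - 2)/(y + 13) + 7| < ϵ.
(-7y - 2)/(y + 13) + 7 = ((-7y - 2) − (-7)(y + 13)) / ((y + 13)) = 89/((y + 13)).
For y > 0 we have y + 13 > y, so |(-7y - 2)/(y + 13) + 7| = 89/((y + 13)) < 89/(y) = 89/y.
Thus |(-7y - 2)/(y + 13) + 7| < ϵ whenever y > 89/ϵ.
Take N_0 = 89/ϵ. If y > N_0 then |(-7y - 2)/(y + 13) + 7| < 89/y < ϵ.

N_0 = 89/ϵ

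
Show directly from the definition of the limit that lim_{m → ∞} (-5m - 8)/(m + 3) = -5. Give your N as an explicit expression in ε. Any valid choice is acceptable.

N = 7/ε

Fix ε > 0. For m ≥ 1, |(-5m - 8)/(m + 3) + 5| = |7|/((m + 3)) = 7/((m + 3)).
Since m + 3 ≥ m for m ≥ 1, this is ≤ 7/(m) = 7/m.
So |(-5m - 8)/(m + 3) + 5| < ε whenever m > 7/ε.
Take N = 7/ε. If m > N then |(-5m - 8)/(m + 3) + 5| ≤ 7/m < ε.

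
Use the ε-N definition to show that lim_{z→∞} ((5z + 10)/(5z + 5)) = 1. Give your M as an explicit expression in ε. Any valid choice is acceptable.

Fix ε > 0. We seek M > 0 such that z > M implies |(5z + 10)/(5z + 5) − 1| < ε.
(5z + 10)/(5z + 5) − 1 = (5(5z + 10) − 5(5z + 5)) / (5(5z + 5)) = 25/(5(5z + 5)).
For z > 0 we have 5z + 5 > 5z, so |(5z + 10)/(5z + 5) − 1| = 25/(5(5z + 5)) < 25/(5·5z) = 1/z.
Thus |(5z + 10)/(5z + 5) − 1| < ε whenever z > 1/ε.
Take M = 1/ε. If z > M then |(5z + 10)/(5z + 5) − 1| < 1/z < ε.

M = 1/ε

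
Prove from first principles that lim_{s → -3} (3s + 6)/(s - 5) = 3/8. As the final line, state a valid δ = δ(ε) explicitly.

Let ε > 0. We want δ > 0 with 0 < |s + 3| < δ ⇒ |(3s + 6)/(s - 5) − (3/8)| < ε.
Combining over a common denominator, (3s + 6)/(s - 5) − (3/8) = [(3s + 6)·(-8) − (-3)·(s - 5)] / [(-8)·(s - 5)] = -21(s + 3) / ((-8)(s - 5)).
So |(3s + 6)/(s - 5) − (3/8)| = 21|s + 3| / (8·|s − 5|).
Restrict δ ≤ 4. Then |s + 3| < 4 gives |s − 5| = |(s + 3) + (-8)| ≥ 8 − 4 = 4.
Hence |(3s + 6)/(s - 5) − (3/8)| < 21|s + 3|/(8·4) = (21/32)|s + 3|, which is < ε once |s + 3| < (32/21)ε.
Take δ = min(4, (32/21)ε). Then 0 < |s + 3| < δ forces both bounds, so |(3s + 6)/(s - 5) − (3/8)| < ε.

δ = min(4, (32/21)ε)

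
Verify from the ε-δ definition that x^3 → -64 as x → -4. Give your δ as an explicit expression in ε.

Let ε > 0. We seek δ > 0 with 0 < |x + 4| < δ ⇒ |x^3 + 64| < ε.
Factor: x^3 + 64 = (x + 4)(x^2 - 4x + 16), so |x^3 + 64| = |x + 4|·|x^2 - 4x + 16|.
Impose δ ≤ 2 so that |x| < 6; then |x^2 - 4x + 16| ≤ 76.
Hence |x^3 + 64| ≤ 76|x + 4|, which is < ε once |x + 4| < ε/76.
Take δ = min(2, ε/76). If 0 < |x + 4| < δ then both bounds hold and |x^3 + 64| ≤ 76|x + 4| < 76·(ε/76) = ε.

δ = min(2, ε/76)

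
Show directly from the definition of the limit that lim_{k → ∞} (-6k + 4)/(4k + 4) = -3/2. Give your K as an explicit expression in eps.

K = (5/2)/eps

Let eps > 0 be given. For k ≥ 1, |(-6k + 4)/(4k + 4) + 3/2| = |40|/(4(4k + 4)) = 40/(4(4k + 4)).
Since 4k + 4 ≥ 4k for k ≥ 1, this is ≤ 40/(4·4k) = (5/2)/k.
So |(-6k + 4)/(4k + 4) + 3/2| < eps whenever k > (5/2)/eps.
Take K = (5/2)/eps. If k > K then |(-6k + 4)/(4k + 4) + 3/2| ≤ (5/2)/k < eps.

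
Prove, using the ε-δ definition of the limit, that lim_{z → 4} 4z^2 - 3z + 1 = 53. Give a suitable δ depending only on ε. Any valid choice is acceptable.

Let ε > 0. We want δ > 0 such that 0 < |z − 4| < δ implies |(4z^2 - 3z + 1) − 53| < ε.
(4z^2 - 3z + 1) − 53 = 4z^2 - 3z - 52 = (z − 4)(4z + 13).
So |(4z^2 - 3z + 1) − 53| = |z − 4|·|4z + 13|.
Require δ ≤ 1. Then |z − 4| < 1 gives |z| < 5, and by the triangle inequality |4z + 13| ≤ 4·5 + 13 = 33.
Hence |(4z^2 - 3z + 1) − 53| ≤ 33|z − 4| < ε provided |z − 4| < ε/33.
Choosing δ = min(1, ε/33) ensures both conditions, hence |(4z^2 - 3z + 1) − 53| < ε.

δ = min(1, ε/33)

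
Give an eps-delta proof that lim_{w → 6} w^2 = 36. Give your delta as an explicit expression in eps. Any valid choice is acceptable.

Fix eps > 0. We seek delta > 0 with 0 < |w − 6| < delta ⇒ |w^2 − 36| < eps.
Factor: w^2 − 36 = (w − 6)(w + 6), so |w^2 − 36| = |w − 6|·|w + 6|.
Impose delta ≤ 1 so that |w| < 7; then |w + 6| ≤ 13.
Hence |w^2 − 36| ≤ 13|w − 6|, which is < eps once |w − 6| < eps/13.
Take delta = min(1, eps/13). If 0 < |w − 6| < delta then both bounds hold and |w^2 − 36| ≤ 13|w − 6| < 13·(eps/13) = eps.

delta = min(1, eps/13)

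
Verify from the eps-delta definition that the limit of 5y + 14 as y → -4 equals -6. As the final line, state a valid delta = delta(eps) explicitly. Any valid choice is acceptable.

delta = eps/5

Let eps > 0. We need delta > 0 so that 0 < |y + 4| < delta implies |(5y + 14) + 6| < eps.
Since (5y + 14) + 6 = 5(y + 4), we have |(5y + 14) + 6| = 5|y + 4|.
Thus it suffices that |y + 4| < eps/5.
Take delta = eps/5. If 0 < |y + 4| < delta then |(5y + 14) + 6| = 5|y + 4| < 5·(eps/5) = eps.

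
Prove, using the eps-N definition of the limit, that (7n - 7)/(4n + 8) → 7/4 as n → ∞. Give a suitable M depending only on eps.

M = (21/4)/eps

Let eps > 0. For n ≥ 1, |(7n - 7)/(4n + 8) − (7/4)| = |-84|/(4(4n + 8)) = 84/(4(4n + 8)).
Since 4n + 8 ≥ 4n for n ≥ 1, this is ≤ 84/(4·4n) = (21/4)/n.
So |(7n - 7)/(4n + 8) − (7/4)| < eps whenever n > (21/4)/eps.
Take M = (21/4)/eps. If n > M then |(7n - 7)/(4n + 8) − (7/4)| ≤ (21/4)/n < eps.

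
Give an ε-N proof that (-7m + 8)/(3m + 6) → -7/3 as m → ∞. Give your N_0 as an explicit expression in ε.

Fix ε > 0. For m ≥ 1, |(-7m + 8)/(3m + 6) + 7/3| = |66|/(3(3m + 6)) = 66/(3(3m + 6)).
Since 3m + 6 ≥ 3m for m ≥ 1, this is ≤ 66/(3·3m) = (22/3)/m.
So |(-7m + 8)/(3m + 6) + 7/3| < ε whenever m > (22/3)/ε.
Take N_0 = (22/3)/ε. If m > N_0 then |(-7m + 8)/(3m + 6) + 7/3| ≤ (22/3)/m < ε.

N_0 = (22/3)/ε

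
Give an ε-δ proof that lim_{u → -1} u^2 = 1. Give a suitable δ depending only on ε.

Suppose ε > 0. We seek δ > 0 with 0 < |u + 1| < δ ⇒ |u^2 − 1| < ε.
Factor: u^2 − 1 = (u + 1)(u - 1), so |u^2 − 1| = |u + 1|·|u - 1|.
Impose δ ≤ 1 so that |u| < 2; then |u - 1| ≤ 3.
Hence |u^2 − 1| ≤ 3|u + 1|, which is < ε once |u + 1| < ε/3.
Take δ = min(1, ε/3). If 0 < |u + 1| < δ then both bounds hold and |u^2 − 1| ≤ 3|u + 1| < 3·(ε/3) = ε.

δ = min(1, ε/3)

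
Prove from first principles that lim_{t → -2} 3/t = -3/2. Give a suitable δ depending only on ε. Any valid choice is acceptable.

Fix ε > 0. We seek δ > 0 such that 0 < |t + 2| < δ implies |3/t + 3/2| < ε.
|3/t + 3/2| = 3·|-2 − t|/(2·|t|) = 3|t + 2|/(2|t|).
Restrict δ ≤ 1. Then |t + 2| < 1 gives |t| > 1, so 2|t| > 2.
Then |3/t + 3/2| < 3|t + 2|/2, which is < ε when |t + 2| < (2/3)ε.
Take δ = min(1, (2/3)ε). Then 0 < |t + 2| < δ gives both |t + 2| < 1 and |t + 2| < (2/3)ε, so |3/t + 3/2| < ε.

δ = min(1, (2/3)ε)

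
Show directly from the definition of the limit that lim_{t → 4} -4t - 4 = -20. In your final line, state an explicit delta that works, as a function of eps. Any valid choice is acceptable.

delta = eps/4

Let eps > 0. We need delta > 0 so that 0 < |t − 4| < delta implies |(-4t - 4) + 20| < eps.
Since (-4t - 4) + 20 = -4(t − 4), we have |(-4t - 4) + 20| = 4|t − 4|.
So 4|t − 4| < eps exactly when |t − 4| < eps/4.
Take delta = eps/4. If 0 < |t − 4| < delta then |(-4t - 4) + 20| = 4|t − 4| < 4·(eps/4) = eps.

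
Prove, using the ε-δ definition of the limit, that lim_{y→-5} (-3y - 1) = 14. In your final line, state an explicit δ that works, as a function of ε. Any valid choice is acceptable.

Let ε > 0. We need δ > 0 so that 0 < |y + 5| < δ implies |(-3y - 1) − 14| < ε.
|(-3y - 1) − 14| = |-3y - 15| = 3|y + 5|.
So 3|y + 5| < ε exactly when |y + 5| < ε/3.
Take δ = ε/3. If 0 < |y + 5| < δ then |(-3y - 1) − 14| = 3|y + 5| < 3·(ε/3) = ε.

δ = ε/3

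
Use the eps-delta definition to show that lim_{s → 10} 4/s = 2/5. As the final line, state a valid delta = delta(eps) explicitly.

Let eps > 0 be given. We seek delta > 0 such that 0 < |s − 10| < delta implies |4/s − (2/5)| < eps.
|4/s − (2/5)| = 4·|10 − s|/(10·|s|) = 4|s − 10|/(10|s|).
Require delta ≤ 5 so that |s| > 10 − 5 = 5, hence 10|s| > 50.
Then |4/s − (2/5)| < 4|s − 10|/50, which is < eps when |s − 10| < (25/2)eps.
Take delta = min(5, (25/2)eps). Then 0 < |s − 10| < delta gives both |s − 10| < 5 and |s − 10| < (25/2)eps, so |4/s − (2/5)| < eps.

delta = min(5, (25/2)eps)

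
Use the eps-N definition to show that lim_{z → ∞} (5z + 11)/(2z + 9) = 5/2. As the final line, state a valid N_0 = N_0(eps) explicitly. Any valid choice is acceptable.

N_0 = (23/4)/eps

Let eps > 0. We seek N_0 > 0 such that z > N_0 implies |(5z + 11)/(2z + 9) − (5/2)| < eps.
(5z + 11)/(2z + 9) − (5/2) = (2(5z + 11) − 5(2z + 9)) / (2(2z + 9)) = -23/(2(2z + 9)).
For z > 0 we have 2z + 9 > 2z, so |(5z + 11)/(2z + 9) − (5/2)| = 23/(2(2z + 9)) < 23/(2·2z) = (23/4)/z.
Thus |(5z + 11)/(2z + 9) − (5/2)| < eps whenever z > (23/4)/eps.
Take N_0 = (23/4)/eps. If z > N_0 then |(5z + 11)/(2z + 9) − (5/2)| < (23/4)/z < eps.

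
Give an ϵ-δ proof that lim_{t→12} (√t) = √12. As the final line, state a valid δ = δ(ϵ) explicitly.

δ = min(12, √12·ϵ)

Suppose ϵ > 0. We want δ > 0 such that 0 < |t − 12| < δ implies |√t − √12| < ϵ.
Rationalise: √t − √12 = (t − 12)/(√t + √12), so |√t − √12| = |t − 12|/(√t + √12).
Restrict δ ≤ 12 so that |t − 12| < 12 forces t > 0, and then √t + √12 > √12.
Hence |√t − √12| < |t − 12|/√12, which is < ϵ once |t − 12| < √12·ϵ.
Take δ = min(12, √12·ϵ). If 0 < |t − 12| < δ then t > 0 and |√t − √12| < |t − 12|/√12 < ϵ.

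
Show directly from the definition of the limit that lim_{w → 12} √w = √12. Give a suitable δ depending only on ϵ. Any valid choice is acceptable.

δ = min(12, √12·ϵ)

Suppose ϵ > 0. We want δ > 0 such that 0 < |w − 12| < δ implies |√w − √12| < ϵ.
Multiplying by the conjugate, |√w − √12| = |w − 12|/(√w + √12).
Restrict δ ≤ 12 so that |w − 12| < 12 forces w > 0, and then √w + √12 > √12.
Hence |√w − √12| < |w − 12|/√12, which is < ϵ once |w − 12| < √12·ϵ.
Take δ = min(12, √12·ϵ). If 0 < |w − 12| < δ then w > 0 and |√w − √12| < |w − 12|/√12 < ϵ.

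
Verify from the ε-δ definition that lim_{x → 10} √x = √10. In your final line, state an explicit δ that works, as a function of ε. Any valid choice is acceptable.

Suppose ε > 0. We want δ > 0 such that 0 < |x − 10| < δ implies |√x − √10| < ε.
Multiplying by the conjugate, |√x − √10| = |x − 10|/(√x + √10).
Restrict δ ≤ 10 so that |x − 10| < 10 forces x > 0, and then √x + √10 > √10.
Hence |√x − √10| < |x − 10|/√10, which is < ε once |x − 10| < √10·ε.
Take δ = min(10, √10·ε). If 0 < |x − 10| < δ then x > 0 and |√x − √10| < |x − 10|/√10 < ε.

δ = min(10, √10·ε)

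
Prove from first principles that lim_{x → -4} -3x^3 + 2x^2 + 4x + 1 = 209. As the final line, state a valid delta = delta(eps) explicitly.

Let eps > 0 be given. We want delta > 0 such that 0 < |x + 4| < delta implies |(-3x^3 + 2x^2 + 4x + 1) − 209| < eps.
(-3x^3 + 2x^2 + 4x + 1) − 209 = -3x^3 + 2x^2 + 4x - 208 = (x + 4)(-3x^2 + 14x - 52).
So |(-3x^3 + 2x^2 + 4x + 1) − 209| = |x + 4|·|-3x^2 + 14x - 52|.
Assume first that |x + 4| < 1, so |x| < 5. Then |-3x^2 + 14x - 52| ≤ 3·5^2 + 14·5 + 52 = 197.
Hence |(-3x^3 + 2x^2 + 4x + 1) − 209| ≤ 197|x + 4| < eps provided |x + 4| < eps/197.
Choosing delta = min(1, eps/197) ensures both conditions, hence |(-3x^3 + 2x^2 + 4x + 1) − 209| < eps.

delta = min(1, eps/197)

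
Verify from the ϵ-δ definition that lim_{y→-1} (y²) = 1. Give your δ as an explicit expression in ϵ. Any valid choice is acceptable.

δ = min(2, ϵ/4)

Let ϵ > 0 be given. We seek δ > 0 with 0 < |y + 1| < δ ⇒ |y² − 1| < ϵ.
Factor: y² − 1 = (y + 1)(y - 1), so |y² − 1| = |y + 1|·|y - 1|.
Impose δ ≤ 2 so that |y| < 3; then |y - 1| ≤ 4.
Hence |y² − 1| ≤ 4|y + 1|, which is < ϵ once |y + 1| < ϵ/4.
Take δ = min(2, ϵ/4). If 0 < |y + 1| < δ then both bounds hold and |y² − 1| ≤ 4|y + 1| < 4·(ϵ/4) = ϵ.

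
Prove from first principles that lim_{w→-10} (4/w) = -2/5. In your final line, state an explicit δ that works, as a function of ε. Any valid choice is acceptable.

Fix ε > 0. We seek δ > 0 such that 0 < |w + 10| < δ implies |4/w + 2/5| < ε.
|4/w + 2/5| = 4·|-10 − w|/(10·|w|) = 4|w + 10|/(10|w|).
Restrict δ ≤ 5. Then |w + 10| < 5 gives |w| > 5, so 10|w| > 50.
Then |4/w + 2/5| < 4|w + 10|/50, which is < ε when |w + 10| < (25/2)ε.
Take δ = min(5, (25/2)ε). Then 0 < |w + 10| < δ gives both |w + 10| < 5 and |w + 10| < (25/2)ε, so |4/w + 2/5| < ε.

δ = min(5, (25/2)ε)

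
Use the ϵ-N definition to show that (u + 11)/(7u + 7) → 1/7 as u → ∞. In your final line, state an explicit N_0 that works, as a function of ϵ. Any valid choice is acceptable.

N_0 = (10/7)/ϵ

Let ϵ > 0 be given. We seek N_0 > 0 such that u > N_0 implies |(u + 11)/(7u + 7) − (1/7)| < ϵ.
(u + 11)/(7u + 7) − (1/7) = (7(u + 11) − (7u + 7)) / (7(7u + 7)) = 70/(7(7u + 7)).
For u > 0 we have 7u + 7 > 7u, so |(u + 11)/(7u + 7) − (1/7)| = 70/(7(7u + 7)) < 70/(7·7u) = (10/7)/u.
Thus |(u + 11)/(7u + 7) − (1/7)| < ϵ whenever u > (10/7)/ϵ.
Take N_0 = (10/7)/ϵ. If u > N_0 then |(u + 11)/(7u + 7) − (1/7)| < (10/7)/u < ϵ.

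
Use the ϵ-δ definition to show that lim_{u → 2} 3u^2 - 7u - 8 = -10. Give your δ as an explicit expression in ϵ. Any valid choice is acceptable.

δ = min(1, ϵ/10)

Let ϵ > 0 be given. We want δ > 0 such that 0 < |u − 2| < δ implies |(3u^2 - 7u - 8) + 10| < ϵ.
(3u^2 - 7u - 8) + 10 = 3u^2 - 7u + 2 = (u − 2)(3u - 1).
So |(3u^2 - 7u - 8) + 10| = |u − 2|·|3u - 1|.
Assume first that |u − 2| < 1, so |u| < 3. Then |3u - 1| ≤ 3·3 + 1 = 10.
Hence |(3u^2 - 7u - 8) + 10| ≤ 10|u − 2| < ϵ provided |u − 2| < ϵ/10.
Take δ = min(1, ϵ/10). Then 0 < |u − 2| < δ gives both |u − 2| < 1 and |u − 2| < ϵ/10, so |(3u^2 - 7u - 8) + 10| < ϵ.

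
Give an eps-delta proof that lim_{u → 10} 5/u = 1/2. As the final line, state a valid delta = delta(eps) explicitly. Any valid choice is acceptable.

Let eps > 0. We seek delta > 0 such that 0 < |u − 10| < delta implies |5/u − (1/2)| < eps.
|5/u − (1/2)| = 5·|10 − u|/(10·|u|) = 5|u − 10|/(10|u|).
Restrict delta ≤ 5. Then |u − 10| < 5 gives |u| > 5, so 10|u| > 50.
Then |5/u − (1/2)| < 5|u − 10|/50, which is < eps when |u − 10| < 10eps.
Take delta = min(5, 10eps). Then 0 < |u − 10| < delta gives both |u − 10| < 5 and |u − 10| < 10eps, so |5/u − (1/2)| < eps.

delta = min(5, 10eps)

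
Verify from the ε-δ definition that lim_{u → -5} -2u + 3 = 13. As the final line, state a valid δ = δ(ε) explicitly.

Fix ε > 0. We need δ > 0 so that 0 < |u + 5| < δ implies |(-2u + 3) − 13| < ε.
Since (-2u + 3) − 13 = -2(u + 5), we have |(-2u + 3) − 13| = 2|u + 5|.
Thus it suffices that |u + 5| < ε/2.
Take δ = ε/2. If 0 < |u + 5| < δ then |(-2u + 3) − 13| = 2|u + 5| < 2·(ε/2) = ε.

δ = ε/2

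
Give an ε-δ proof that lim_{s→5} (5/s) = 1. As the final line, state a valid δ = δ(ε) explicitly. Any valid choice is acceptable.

δ = min(5/2, (5/2)ε)

Let ε > 0. We seek δ > 0 such that 0 < |s − 5| < δ implies |5/s − 1| < ε.
|5/s − 1| = 5·|5 − s|/(5·|s|) = 5|s − 5|/(5|s|).
Require δ ≤ 5/2 so that |s| > 5 − 5/2 = 5/2, hence 5|s| > 25/2.
Then |5/s − 1| < 5|s − 5|/(25/2), which is < ε when |s − 5| < (5/2)ε.
Take δ = min(5/2, (5/2)ε). Then 0 < |s − 5| < δ gives both |s − 5| < 5/2 and |s − 5| < (5/2)ε, so |5/s − 1| < ε.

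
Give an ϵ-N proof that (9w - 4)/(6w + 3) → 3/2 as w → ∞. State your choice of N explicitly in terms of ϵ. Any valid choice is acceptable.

Let ϵ > 0 be given. We seek N > 0 such that w > N implies |(9w - 4)/(6w + 3) − (3/2)| < ϵ.
(9w - 4)/(6w + 3) − (3/2) = (6(9w - 4) − 9(6w + 3)) / (6(6w + 3)) = -51/(6(6w + 3)).
For w > 0 we have 6w + 3 > 6w, so |(9w - 4)/(6w + 3) − (3/2)| = 51/(6(6w + 3)) < 51/(6·6w) = (17/12)/w.
Thus |(9w - 4)/(6w + 3) − (3/2)| < ϵ whenever w > (17/12)/ϵ.
Take N = (17/12)/ϵ. If w > N then |(9w - 4)/(6w + 3) − (3/2)| < (17/12)/w < ϵ.

N = (17/12)/ϵ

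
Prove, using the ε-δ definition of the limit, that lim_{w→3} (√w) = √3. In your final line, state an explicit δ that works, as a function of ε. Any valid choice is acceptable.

Suppose ε > 0. We want δ > 0 such that 0 < |w − 3| < δ implies |√w − √3| < ε.
Multiplying by the conjugate, |√w − √3| = |w − 3|/(√w + √3).
Restrict δ ≤ 3 so that |w − 3| < 3 forces w > 0, and then √w + √3 > √3.
Hence |√w − √3| < |w − 3|/√3, which is < ε once |w − 3| < √3·ε.
Take δ = min(3, √3·ε). If 0 < |w − 3| < δ then w > 0 and |√w − √3| < |w − 3|/√3 < ε.

δ = min(3, √3·ε)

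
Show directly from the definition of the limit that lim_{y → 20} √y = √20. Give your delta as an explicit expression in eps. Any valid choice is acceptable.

delta = min(20, √20·eps)

Fix eps > 0. We want delta > 0 such that 0 < |y − 20| < delta implies |√y − √20| < eps.
Rationalise: √y − √20 = (y − 20)/(√y + √20), so |√y − √20| = |y − 20|/(√y + √20).
Restrict delta ≤ 20 so that |y − 20| < 20 forces y > 0, and then √y + √20 > √20.
Hence |√y − √20| < |y − 20|/√20, which is < eps once |y − 20| < √20·eps.
Take delta = min(20, √20·eps). If 0 < |y − 20| < delta then y > 0 and |√y − √20| < |y − 20|/√20 < eps.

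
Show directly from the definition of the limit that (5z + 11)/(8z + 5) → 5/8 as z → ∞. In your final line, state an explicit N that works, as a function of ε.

N = (63/64)/ε

Suppose ε > 0. We seek N > 0 such that z > N implies |(5z + 11)/(8z + 5) − (5/8)| < ε.
(5z + 11)/(8z + 5) − (5/8) = (8(5z + 11) − 5(8z + 5)) / (8(8z + 5)) = 63/(8(8z + 5)).
For z > 0 we have 8z + 5 > 8z, so |(5z + 11)/(8z + 5) − (5/8)| = 63/(8(8z + 5)) < 63/(8·8z) = (63/64)/z.
Thus |(5z + 11)/(8z + 5) − (5/8)| < ε whenever z > (63/64)/ε.
Take N = (63/64)/ε. If z > N then |(5z + 11)/(8z + 5) − (5/8)| < (63/64)/z < ε.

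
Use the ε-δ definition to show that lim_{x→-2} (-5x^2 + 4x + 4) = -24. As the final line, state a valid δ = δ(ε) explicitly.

δ = min(1, ε/29)

Let ε > 0 be given. We want δ > 0 such that 0 < |x + 2| < δ implies |(-5x^2 + 4x + 4) + 24| < ε.
(-5x^2 + 4x + 4) + 24 = -5x^2 + 4x + 28 = (x + 2)(-5x + 14).
So |(-5x^2 + 4x + 4) + 24| = |x + 2|·|-5x + 14|.
Assume first that |x + 2| < 1, so |x| < 3. Then |-5x + 14| ≤ 5·3 + 14 = 29.
Hence |(-5x^2 + 4x + 4) + 24| ≤ 29|x + 2| < ε provided |x + 2| < ε/29.
Choosing δ = min(1, ε/29) ensures both conditions, hence |(-5x^2 + 4x + 4) + 24| < ε.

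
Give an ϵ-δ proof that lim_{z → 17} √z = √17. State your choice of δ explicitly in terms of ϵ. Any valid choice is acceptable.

δ = min(17, √17·ϵ)

Let ϵ > 0. We want δ > 0 such that 0 < |z − 17| < δ implies |√z − √17| < ϵ.
Rationalise: √z − √17 = (z − 17)/(√z + √17), so |√z − √17| = |z − 17|/(√z + √17).
Restrict δ ≤ 17 so that |z − 17| < 17 forces z > 0, and then √z + √17 > √17.
Hence |√z − √17| < |z − 17|/√17, which is < ϵ once |z − 17| < √17·ϵ.
Take δ = min(17, √17·ϵ). If 0 < |z − 17| < δ then z > 0 and |√z − √17| < |z − 17|/√17 < ϵ.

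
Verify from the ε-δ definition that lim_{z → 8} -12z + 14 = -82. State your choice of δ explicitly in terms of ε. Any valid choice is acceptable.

δ = ε/12

Fix ε > 0. We need δ > 0 so that 0 < |z − 8| < δ implies |(-12z + 14) + 82| < ε.
Since (-12z + 14) + 82 = -12(z − 8), we have |(-12z + 14) + 82| = 12|z − 8|.
So 12|z − 8| < ε exactly when |z − 8| < ε/12.
Choosing δ = ε/12 gives |(-12z + 14) + 82| = 12|z − 8| < ε whenever |z − 8| < δ.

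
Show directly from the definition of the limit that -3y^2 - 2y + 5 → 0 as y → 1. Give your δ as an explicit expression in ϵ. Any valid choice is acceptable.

Let ϵ > 0. We want δ > 0 such that 0 < |y − 1| < δ implies |(-3y^2 - 2y + 5)| < ϵ.
(-3y^2 - 2y + 5) = -3y^2 - 2y + 5 = (y − 1)(-3y - 5).
So |(-3y^2 - 2y + 5)| = |y − 1|·|-3y - 5|.
Assume first that |y − 1| < 1, so |y| < 2. Then |-3y - 5| ≤ 3·2 + 5 = 11.
Hence |(-3y^2 - 2y + 5)| ≤ 11|y − 1| < ϵ provided |y − 1| < ϵ/11.
Take δ = min(1, ϵ/11). Then 0 < |y − 1| < δ gives both |y − 1| < 1 and |y − 1| < ϵ/11, so |(-3y^2 - 2y + 5)| < ϵ.

δ = min(1, ϵ/11)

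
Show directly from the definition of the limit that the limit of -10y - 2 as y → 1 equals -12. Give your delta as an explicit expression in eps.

Fix eps > 0. We need delta > 0 so that 0 < |y − 1| < delta implies |(-10y - 2) + 12| < eps.
Since (-10y - 2) + 12 = -10(y − 1), we have |(-10y - 2) + 12| = 10|y − 1|.
So 10|y − 1| < eps exactly when |y − 1| < eps/10.
Choosing delta = eps/10 gives |(-10y - 2) + 12| = 10|y − 1| < eps whenever |y − 1| < delta.

delta = eps/10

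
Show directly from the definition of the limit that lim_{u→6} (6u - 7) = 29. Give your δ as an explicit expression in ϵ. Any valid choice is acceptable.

Let ϵ > 0. We need δ > 0 so that 0 < |u − 6| < δ implies |(6u - 7) − 29| < ϵ.
Since (6u - 7) − 29 = 6(u − 6), we have |(6u - 7) − 29| = 6|u − 6|.
Thus it suffices that |u − 6| < ϵ/6.
Choosing δ = ϵ/6 gives |(6u - 7) − 29| = 6|u − 6| < ϵ whenever |u − 6| < δ.

δ = ϵ/6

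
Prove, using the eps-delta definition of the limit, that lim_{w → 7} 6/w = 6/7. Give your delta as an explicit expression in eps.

delta = min(7/2, (49/12)eps)

Let eps > 0 be given. We seek delta > 0 such that 0 < |w − 7| < delta implies |6/w − (6/7)| < eps.
|6/w − (6/7)| = 6·|7 − w|/(7·|w|) = 6|w − 7|/(7|w|).
Restrict delta ≤ 7/2. Then |w − 7| < 7/2 gives |w| > 7/2, so 7|w| > 49/2.
Then |6/w − (6/7)| < 6|w − 7|/(49/2), which is < eps when |w − 7| < (49/12)eps.
Take delta = min(7/2, (49/12)eps). Then 0 < |w − 7| < delta gives both |w − 7| < 7/2 and |w − 7| < (49/12)eps, so |6/w − (6/7)| < eps.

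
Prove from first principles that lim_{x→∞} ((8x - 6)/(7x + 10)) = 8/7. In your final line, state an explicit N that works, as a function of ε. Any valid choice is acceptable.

N = (122/49)/ε

Let ε > 0 be given. We seek N > 0 such that x > N implies |(8x - 6)/(7x + 10) − (8/7)| < ε.
(8x - 6)/(7x + 10) − (8/7) = (7(8x - 6) − 8(7x + 10)) / (7(7x + 10)) = -122/(7(7x + 10)).
For x > 0 we have 7x + 10 > 7x, so |(8x - 6)/(7x + 10) − (8/7)| = 122/(7(7x + 10)) < 122/(7·7x) = (122/49)/x.
Thus |(8x - 6)/(7x + 10) − (8/7)| < ε whenever x > (122/49)/ε.
Take N = (122/49)/ε. If x > N then |(8x - 6)/(7x + 10) − (8/7)| < (122/49)/x < ε.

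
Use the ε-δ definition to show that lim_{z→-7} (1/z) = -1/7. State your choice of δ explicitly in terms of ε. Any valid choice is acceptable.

δ = min(7/2, (49/2)ε)

Let ε > 0. We seek δ > 0 such that 0 < |z + 7| < δ implies |1/z + 1/7| < ε.
|1/z + 1/7| = |-7 − z|/(7·|z|) = |z + 7|/(7|z|).
Restrict δ ≤ 7/2. Then |z + 7| < 7/2 gives |z| > 7/2, so 7|z| > 49/2.
Then |1/z + 1/7| < |z + 7|/(49/2), which is < ε when |z + 7| < (49/2)ε.
Take δ = min(7/2, (49/2)ε). Then 0 < |z + 7| < δ gives both |z + 7| < 7/2 and |z + 7| < (49/2)ε, so |1/z + 1/7| < ε.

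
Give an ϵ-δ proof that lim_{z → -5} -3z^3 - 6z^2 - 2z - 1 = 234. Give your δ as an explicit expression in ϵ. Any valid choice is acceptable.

δ = min(1, ϵ/209)

Let ϵ > 0 be given. We want δ > 0 such that 0 < |z + 5| < δ implies |(-3z^3 - 6z^2 - 2z - 1) − 234| < ϵ.
(-3z^3 - 6z^2 - 2z - 1) − 234 = -3z^3 - 6z^2 - 2z - 235 = (z + 5)(-3z^2 + 9z - 47).
So |(-3z^3 - 6z^2 - 2z - 1) − 234| = |z + 5|·|-3z^2 + 9z - 47|.
Require δ ≤ 1. Then |z + 5| < 1 gives |z| < 6, and by the triangle inequality |-3z^2 + 9z - 47| ≤ 3·6^2 + 9·6 + 47 = 209.
Hence |(-3z^3 - 6z^2 - 2z - 1) − 234| ≤ 209|z + 5| < ϵ provided |z + 5| < ϵ/209.
Choosing δ = min(1, ϵ/209) ensures both conditions, hence |(-3z^3 - 6z^2 - 2z - 1) − 234| < ϵ.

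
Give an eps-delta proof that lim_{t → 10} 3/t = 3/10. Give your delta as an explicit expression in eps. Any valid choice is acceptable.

delta = min(5, (50/3)eps)

Let eps > 0. We seek delta > 0 such that 0 < |t − 10| < delta implies |3/t − (3/10)| < eps.
|3/t − (3/10)| = 3·|10 − t|/(10·|t|) = 3|t − 10|/(10|t|).
Restrict delta ≤ 5. Then |t − 10| < 5 gives |t| > 5, so 10|t| > 50.
Then |3/t − (3/10)| < 3|t − 10|/50, which is < eps when |t − 10| < (50/3)eps.
Take delta = min(5, (50/3)eps). Then 0 < |t − 10| < delta gives both |t − 10| < 5 and |t − 10| < (50/3)eps, so |3/t − (3/10)| < eps.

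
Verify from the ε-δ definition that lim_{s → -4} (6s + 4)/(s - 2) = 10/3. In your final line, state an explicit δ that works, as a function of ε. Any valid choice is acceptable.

δ = min(3, (9/8)ε)

Let ε > 0 be given. We want δ > 0 with 0 < |s + 4| < δ ⇒ |(6s + 4)/(s - 2) − (10/3)| < ε.
Combining over a common denominator, (6s + 4)/(s - 2) − (10/3) = [(6s + 4)·(-6) − (-20)·(s - 2)] / [(-6)·(s - 2)] = -16(s + 4) / ((-6)(s - 2)).
So |(6s + 4)/(s - 2) − (10/3)| = 16|s + 4| / (6·|s − 2|).
Restrict δ ≤ 3. Then |s + 4| < 3 gives |s − 2| = |(s + 4) + (-6)| ≥ 6 − 3 = 3.
Hence |(6s + 4)/(s - 2) − (10/3)| < 16|s + 4|/(6·3) = (8/9)|s + 4|, which is < ε once |s + 4| < (9/8)ε.
Take δ = min(3, (9/8)ε). Then 0 < |s + 4| < δ forces both bounds, so |(6s + 4)/(s - 2) − (10/3)| < ε.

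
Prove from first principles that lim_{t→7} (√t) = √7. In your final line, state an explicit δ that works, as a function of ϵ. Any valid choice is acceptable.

δ = min(7, √7·ϵ)

Suppose ϵ > 0. We want δ > 0 such that 0 < |t − 7| < δ implies |√t − √7| < ϵ.
Multiplying by the conjugate, |√t − √7| = |t − 7|/(√t + √7).
Restrict δ ≤ 7 so that |t − 7| < 7 forces t > 0, and then √t + √7 > √7.
Hence |√t − √7| < |t − 7|/√7, which is < ϵ once |t − 7| < √7·ϵ.
Take δ = min(7, √7·ϵ). If 0 < |t − 7| < δ then t > 0 and |√t − √7| < |t − 7|/√7 < ϵ.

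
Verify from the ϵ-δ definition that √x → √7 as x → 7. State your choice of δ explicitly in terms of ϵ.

Let ϵ > 0 be given. We want δ > 0 such that 0 < |x − 7| < δ implies |√x − √7| < ϵ.
Rationalise: √x − √7 = (x − 7)/(√x + √7), so |√x − √7| = |x − 7|/(√x + √7).
Restrict δ ≤ 7 so that |x − 7| < 7 forces x > 0, and then √x + √7 > √7.
Hence |√x − √7| < |x − 7|/√7, which is < ϵ once |x − 7| < √7·ϵ.
Take δ = min(7, √7·ϵ). If 0 < |x − 7| < δ then x > 0 and |√x − √7| < |x − 7|/√7 < ϵ.

δ = min(7, √7·ϵ)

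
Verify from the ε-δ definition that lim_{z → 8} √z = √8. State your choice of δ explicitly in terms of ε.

δ = min(8, √8·ε)

Let ε > 0. We want δ > 0 such that 0 < |z − 8| < δ implies |√z − √8| < ε.
Rationalise: √z − √8 = (z − 8)/(√z + √8), so |√z − √8| = |z − 8|/(√z + √8).
Restrict δ ≤ 8 so that |z − 8| < 8 forces z > 0, and then √z + √8 > √8.
Hence |√z − √8| < |z − 8|/√8, which is < ε once |z − 8| < √8·ε.
Take δ = min(8, √8·ε). If 0 < |z − 8| < δ then z > 0 and |√z − √8| < |z − 8|/√8 < ε.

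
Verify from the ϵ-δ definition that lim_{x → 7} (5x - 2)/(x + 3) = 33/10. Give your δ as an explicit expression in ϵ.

δ = min(5, (50/17)ϵ)

Fix ϵ > 0. We want δ > 0 with 0 < |x − 7| < δ ⇒ |(5x - 2)/(x + 3) − (33/10)| < ϵ.
Combining over a common denominator, (5x - 2)/(x + 3) − (33/10) = [(5x - 2)·10 − 33·(x + 3)] / [10·(x + 3)] = 17(x − 7) / (10(x + 3)).
So |(5x - 2)/(x + 3) − (33/10)| = 17|x − 7| / (10·|x + 3|).
Restrict δ ≤ 5. Then |x − 7| < 5 gives |x + 3| = |(x − 7) + 10| ≥ 10 − 5 = 5.
Hence |(5x - 2)/(x + 3) − (33/10)| < 17|x − 7|/(10·5) = (17/50)|x − 7|, which is < ϵ once |x − 7| < (50/17)ϵ.
Take δ = min(5, (50/17)ϵ). Then 0 < |x − 7| < δ forces both bounds, so |(5x - 2)/(x + 3) − (33/10)| < ϵ.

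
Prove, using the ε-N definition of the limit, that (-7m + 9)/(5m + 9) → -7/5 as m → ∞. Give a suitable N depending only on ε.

Suppose ε > 0. For m ≥ 1, |(-7m + 9)/(5m + 9) + 7/5| = |108|/(5(5m + 9)) = 108/(5(5m + 9)).
Since 5m + 9 ≥ 5m for m ≥ 1, this is ≤ 108/(5·5m) = (108/25)/m.
So |(-7m + 9)/(5m + 9) + 7/5| < ε whenever m > (108/25)/ε.
Take N = (108/25)/ε. If m > N then |(-7m + 9)/(5m + 9) + 7/5| ≤ (108/25)/m < ε.

N = (108/25)/ε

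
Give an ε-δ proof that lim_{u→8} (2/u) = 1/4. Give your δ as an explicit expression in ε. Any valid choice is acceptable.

Let ε > 0. We seek δ > 0 such that 0 < |u − 8| < δ implies |2/u − (1/4)| < ε.
|2/u − (1/4)| = 2·|8 − u|/(8·|u|) = 2|u − 8|/(8|u|).
Restrict δ ≤ 4. Then |u − 8| < 4 gives |u| > 4, so 8|u| > 32.
Then |2/u − (1/4)| < 2|u − 8|/32, which is < ε when |u − 8| < 16ε.
Take δ = min(4, 16ε). Then 0 < |u − 8| < δ gives both |u − 8| < 4 and |u − 8| < 16ε, so |2/u − (1/4)| < ε.

δ = min(4, 16ε)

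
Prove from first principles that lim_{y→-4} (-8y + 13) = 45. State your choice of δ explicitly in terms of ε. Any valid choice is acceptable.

Let ε > 0 be given. We need δ > 0 so that 0 < |y + 4| < δ implies |(-8y + 13) − 45| < ε.
Since (-8y + 13) − 45 = -8(y + 4), we have |(-8y + 13) − 45| = 8|y + 4|.
So 8|y + 4| < ε exactly when |y + 4| < ε/8.
Take δ = ε/8. If 0 < |y + 4| < δ then |(-8y + 13) − 45| = 8|y + 4| < 8·(ε/8) = ε.

δ = ε/8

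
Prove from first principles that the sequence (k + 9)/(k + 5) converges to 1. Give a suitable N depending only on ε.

N = 4/ε

Fix ε > 0. For k ≥ 1, |(k + 9)/(k + 5) − 1| = |4|/((k + 5)) = 4/((k + 5)).
Since k + 5 ≥ k for k ≥ 1, this is ≤ 4/(k) = 4/k.
So |(k + 9)/(k + 5) − 1| < ε whenever k > 4/ε.
Take N = 4/ε. If k > N then |(k + 9)/(k + 5) − 1| ≤ 4/k < ε.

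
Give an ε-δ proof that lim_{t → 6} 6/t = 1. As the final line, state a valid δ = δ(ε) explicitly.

Let ε > 0. We seek δ > 0 such that 0 < |t − 6| < δ implies |6/t − 1| < ε.
|6/t − 1| = 6·|6 − t|/(6·|t|) = 6|t − 6|/(6|t|).
Require δ ≤ 3 so that |t| > 6 − 3 = 3, hence 6|t| > 18.
Then |6/t − 1| < 6|t − 6|/18, which is < ε when |t − 6| < 3ε.
Take δ = min(3, 3ε). Then 0 < |t − 6| < δ gives both |t − 6| < 3 and |t − 6| < 3ε, so |6/t − 1| < ε.

δ = min(3, 3ε)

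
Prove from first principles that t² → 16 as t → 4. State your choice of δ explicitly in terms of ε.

δ = min(1, ε/9)

Let ε > 0. We seek δ > 0 with 0 < |t − 4| < δ ⇒ |t² − 16| < ε.
Factor: t² − 16 = (t − 4)(t + 4), so |t² − 16| = |t − 4|·|t + 4|.
Restrict δ ≤ 1. Then |t − 4| < 1 gives |t| < 5, so by the triangle inequality |t + 4| ≤ 5 + 4 = 9.
Hence |t² − 16| ≤ 9|t − 4|, which is < ε once |t − 4| < ε/9.
Take δ = min(1, ε/9). If 0 < |t − 4| < δ then both bounds hold and |t² − 16| ≤ 9|t − 4| < 9·(ε/9) = ε.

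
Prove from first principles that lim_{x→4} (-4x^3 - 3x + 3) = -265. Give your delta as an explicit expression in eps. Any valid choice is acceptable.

Fix eps > 0. We want delta > 0 such that 0 < |x − 4| < delta implies |(-4x^3 - 3x + 3) + 265| < eps.
(-4x^3 - 3x + 3) + 265 = -4x^3 - 3x + 268 = (x − 4)(-4x^2 - 16x - 67).
So |(-4x^3 - 3x + 3) + 265| = |x − 4|·|-4x^2 - 16x - 67|.
Require delta ≤ 2. Then |x − 4| < 2 gives |x| < 6, and by the triangle inequality |-4x^2 - 16x - 67| ≤ 4·6^2 + 16·6 + 67 = 307.
Hence |(-4x^3 - 3x + 3) + 265| ≤ 307|x − 4| < eps provided |x − 4| < eps/307.
Choosing delta = min(2, eps/307) ensures both conditions, hence |(-4x^3 - 3x + 3) + 265| < eps.

delta = min(2, eps/307)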